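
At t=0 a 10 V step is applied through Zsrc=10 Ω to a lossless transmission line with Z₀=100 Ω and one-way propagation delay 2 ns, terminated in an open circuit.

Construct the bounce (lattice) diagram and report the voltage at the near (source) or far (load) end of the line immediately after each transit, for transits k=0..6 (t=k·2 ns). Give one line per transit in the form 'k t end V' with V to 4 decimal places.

0 0 source 9.0909
1 2 load 18.1818
2 4 source 10.7438
3 6 load 3.3058
4 8 source 9.3914
5 10 load 15.4771
6 12 source 10.4979

Γ_L=1.000000, Γ_S=-0.818182; launch V₁=10·100/110=9.090909
k=0 src: V=9.0909
k=1 load: inc=9.090909, refl=9.090909·1.000000=9.0909; V=0.000000+9.090909+9.090909=18.1818
k=2 src: inc=9.090909, refl=9.090909·-0.818182=-7.4380; V=9.090909+9.090909+-7.438017=10.7438
k=3 load: inc=-7.438017, refl=-7.438017·1.000000=-7.4380; V=18.181818+-7.438017+-7.438017=3.3058
k=4 src: inc=-7.438017, refl=-7.438017·-0.818182=6.0856; V=10.743802+-7.438017+6.085650=9.3914
k=5 load: inc=6.085650, refl=6.085650·1.000000=6.0856; V=3.305785+6.085650+6.085650=15.4771
k=6 src: inc=6.085650, refl=6.085650·-0.818182=-4.9792; V=9.391435+6.085650+-4.979168=10.4979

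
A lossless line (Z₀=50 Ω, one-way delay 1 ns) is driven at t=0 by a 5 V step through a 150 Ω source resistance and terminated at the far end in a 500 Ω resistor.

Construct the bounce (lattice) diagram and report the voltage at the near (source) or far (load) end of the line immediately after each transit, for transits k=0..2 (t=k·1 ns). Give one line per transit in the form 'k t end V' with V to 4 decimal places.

0 0 source 1.2500
1 1 load 2.2727
2 2 source 2.7841

Γ_L=0.818182, Γ_S=0.500000; launch V₁=5·50/200=1.250000
k=0 src: V=1.2500
k=1 load: inc=1.250000, refl=1.250000·0.818182=1.0227; V=0.000000+1.250000+1.022727=2.2727
k=2 src: inc=1.022727, refl=1.022727·0.500000=0.5114; V=1.250000+1.022727+0.511364=2.7841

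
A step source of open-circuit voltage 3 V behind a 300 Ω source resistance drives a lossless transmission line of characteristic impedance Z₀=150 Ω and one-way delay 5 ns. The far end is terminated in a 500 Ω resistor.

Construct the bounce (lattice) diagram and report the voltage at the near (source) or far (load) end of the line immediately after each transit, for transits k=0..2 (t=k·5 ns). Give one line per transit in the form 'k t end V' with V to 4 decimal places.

0 0 source 1.0000
1 5 load 1.5385
2 10 source 1.7179

Γ_L=0.538462, Γ_S=0.333333; launch V₁=3·150/450=1.000000
k=0 src: V=1.0000
k=1 load: inc=1.000000, refl=1.000000·0.538462=0.5385; V=0.000000+1.000000+0.538462=1.5385
k=2 src: inc=0.538462, refl=0.538462·0.333333=0.1795; V=1.000000+0.538462+0.179487=1.7179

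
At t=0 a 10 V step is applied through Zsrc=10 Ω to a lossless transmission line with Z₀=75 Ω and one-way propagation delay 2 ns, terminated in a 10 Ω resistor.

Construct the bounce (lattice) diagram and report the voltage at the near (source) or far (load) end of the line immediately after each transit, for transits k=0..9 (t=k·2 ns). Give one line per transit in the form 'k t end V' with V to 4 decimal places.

Γ_L=-0.764706, Γ_S=-0.764706; launch V₁=10·75/85=8.823529
k=0 src: V=8.8235
k=1 load: inc=8.823529, refl=8.823529·-0.764706=-6.7474; V=0.000000+8.823529+-6.747405=2.0761
k=2 src: inc=-6.747405, refl=-6.747405·-0.764706=5.1598; V=8.823529+-6.747405+5.159780=7.2359
k=3 load: inc=5.159780, refl=5.159780·-0.764706=-3.9457; V=2.076125+5.159780+-3.945714=3.2902
k=4 src: inc=-3.945714, refl=-3.945714·-0.764706=3.0173; V=7.235905+-3.945714+3.017311=6.3075
k=5 load: inc=3.017311, refl=3.017311·-0.764706=-2.3074; V=3.290190+3.017311+-2.307355=4.0001
k=6 src: inc=-2.307355, refl=-2.307355·-0.764706=1.7644; V=6.307501+-2.307355+1.764448=5.7646
k=7 load: inc=1.764448, refl=1.764448·-0.764706=-1.3493; V=4.000146+1.764448+-1.349284=4.4153
k=8 src: inc=-1.349284, refl=-1.349284·-0.764706=1.0318; V=5.764594+-1.349284+1.031805=5.4471
k=9 load: inc=1.031805, refl=1.031805·-0.764706=-0.7890; V=4.415310+1.031805+-0.789028=4.6581

0 0 source 8.8235
1 2 load 2.0761
2 4 source 7.2359
3 6 load 3.2902
4 8 source 6.3075
5 10 load 4.0001
6 12 source 5.7646
7 14 load 4.4153
8 16 source 5.4471
9 18 load 4.6581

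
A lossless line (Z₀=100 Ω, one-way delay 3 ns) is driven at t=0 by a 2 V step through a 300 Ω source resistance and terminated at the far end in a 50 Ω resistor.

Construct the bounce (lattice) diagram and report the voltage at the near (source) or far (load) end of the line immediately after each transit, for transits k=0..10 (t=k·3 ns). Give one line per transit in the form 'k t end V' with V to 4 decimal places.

Γ_L=-0.333333, Γ_S=0.500000; launch V₁=2·100/400=0.500000
k=0 src: V=0.5000
k=1 load: inc=0.500000, refl=0.500000·-0.333333=-0.1667; V=0.000000+0.500000+-0.166667=0.3333
k=2 src: inc=-0.166667, refl=-0.166667·0.500000=-0.0833; V=0.500000+-0.166667+-0.083333=0.2500
k=3 load: inc=-0.083333, refl=-0.083333·-0.333333=0.0278; V=0.333333+-0.083333+0.027778=0.2778
k=4 src: inc=0.027778, refl=0.027778·0.500000=0.0139; V=0.250000+0.027778+0.013889=0.2917
k=5 load: inc=0.013889, refl=0.013889·-0.333333=-0.0046; V=0.277778+0.013889+-0.004630=0.2870
k=6 src: inc=-0.004630, refl=-0.004630·0.500000=-0.0023; V=0.291667+-0.004630+-0.002315=0.2847
k=7 load: inc=-0.002315, refl=-0.002315·-0.333333=0.0008; V=0.287037+-0.002315+0.000772=0.2855
k=8 src: inc=0.000772, refl=0.000772·0.500000=0.0004; V=0.284722+0.000772+0.000386=0.2859
k=9 load: inc=0.000386, refl=0.000386·-0.333333=-0.0001; V=0.285494+0.000386+-0.000129=0.2858
k=10 src: inc=-0.000129, refl=-0.000129·0.500000=-0.0001; V=0.285880+-0.000129+-0.000064=0.2857

0 0 source 0.5000
1 3 load 0.3333
2 6 source 0.2500
3 9 load 0.2778
4 12 source 0.2917
5 15 load 0.2870
6 18 source 0.2847
7 21 load 0.2855
8 24 source 0.2859
9 27 load 0.2858
10 30 source 0.2857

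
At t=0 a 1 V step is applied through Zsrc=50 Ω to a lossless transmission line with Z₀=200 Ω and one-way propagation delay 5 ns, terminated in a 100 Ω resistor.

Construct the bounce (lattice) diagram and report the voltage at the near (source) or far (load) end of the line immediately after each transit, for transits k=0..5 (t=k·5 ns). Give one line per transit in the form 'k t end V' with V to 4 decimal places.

0 0 source 0.8000
1 5 load 0.5333
2 10 source 0.6933
3 15 load 0.6400
4 20 source 0.6720
5 25 load 0.6613

Γ_L=-0.333333, Γ_S=-0.600000; launch V₁=1·200/250=0.800000
k=0 src: V=0.8000
k=1 load: inc=0.800000, refl=0.800000·-0.333333=-0.2667; V=0.000000+0.800000+-0.266667=0.5333
k=2 src: inc=-0.266667, refl=-0.266667·-0.600000=0.1600; V=0.800000+-0.266667+0.160000=0.6933
k=3 load: inc=0.160000, refl=0.160000·-0.333333=-0.0533; V=0.533333+0.160000+-0.053333=0.6400
k=4 src: inc=-0.053333, refl=-0.053333·-0.600000=0.0320; V=0.693333+-0.053333+0.032000=0.6720
k=5 load: inc=0.032000, refl=0.032000·-0.333333=-0.0107; V=0.640000+0.032000+-0.010667=0.6613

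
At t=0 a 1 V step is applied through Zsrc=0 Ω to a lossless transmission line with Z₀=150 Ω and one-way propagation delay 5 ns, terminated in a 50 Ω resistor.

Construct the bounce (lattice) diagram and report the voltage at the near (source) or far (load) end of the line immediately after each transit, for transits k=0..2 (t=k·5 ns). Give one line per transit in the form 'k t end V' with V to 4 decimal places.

0 0 source 1.0000
1 5 load 0.5000
2 10 source 1.0000

Γ_L=-0.500000, Γ_S=-1.000000; launch V₁=1·150/150=1.000000
k=0 src: V=1.0000
k=1 load: inc=1.000000, refl=1.000000·-0.500000=-0.5000; V=0.000000+1.000000+-0.500000=0.5000
k=2 src: inc=-0.500000, refl=-0.500000·-1.000000=0.5000; V=1.000000+-0.500000+0.500000=1.0000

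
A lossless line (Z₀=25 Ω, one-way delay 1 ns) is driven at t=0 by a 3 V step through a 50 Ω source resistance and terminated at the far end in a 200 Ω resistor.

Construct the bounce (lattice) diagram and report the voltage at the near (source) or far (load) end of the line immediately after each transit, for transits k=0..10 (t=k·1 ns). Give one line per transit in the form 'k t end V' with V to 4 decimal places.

Γ_L=0.777778, Γ_S=0.333333; launch V₁=3·25/75=1.000000
k=0 src: V=1.0000
k=1 load: inc=1.000000, refl=1.000000·0.777778=0.7778; V=0.000000+1.000000+0.777778=1.7778
k=2 src: inc=0.777778, refl=0.777778·0.333333=0.2593; V=1.000000+0.777778+0.259259=2.0370
k=3 load: inc=0.259259, refl=0.259259·0.777778=0.2016; V=1.777778+0.259259+0.201646=2.2387
k=4 src: inc=0.201646, refl=0.201646·0.333333=0.0672; V=2.037037+0.201646+0.067215=2.3059
k=5 load: inc=0.067215, refl=0.067215·0.777778=0.0523; V=2.238683+0.067215+0.052279=2.3582
k=6 src: inc=0.052279, refl=0.052279·0.333333=0.0174; V=2.305898+0.052279+0.017426=2.3756
k=7 load: inc=0.017426, refl=0.017426·0.777778=0.0136; V=2.358177+0.017426+0.013554=2.3892
k=8 src: inc=0.013554, refl=0.013554·0.333333=0.0045; V=2.375603+0.013554+0.004518=2.3937
k=9 load: inc=0.004518, refl=0.004518·0.777778=0.0035; V=2.389157+0.004518+0.003514=2.3972
k=10 src: inc=0.003514, refl=0.003514·0.333333=0.0012; V=2.393675+0.003514+0.001171=2.3984

0 0 source 1.0000
1 1 load 1.7778
2 2 source 2.0370
3 3 load 2.2387
4 4 source 2.3059
5 5 load 2.3582
6 6 source 2.3756
7 7 load 2.3892
8 8 source 2.3937
9 9 load 2.3972
10 10 source 2.3984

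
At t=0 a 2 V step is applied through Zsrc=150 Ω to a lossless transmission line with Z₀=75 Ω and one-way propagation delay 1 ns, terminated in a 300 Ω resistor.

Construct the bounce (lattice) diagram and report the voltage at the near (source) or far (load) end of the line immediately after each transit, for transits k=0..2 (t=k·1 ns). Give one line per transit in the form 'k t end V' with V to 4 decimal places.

0 0 source 0.6667
1 1 load 1.0667
2 2 source 1.2000

Γ_L=0.600000, Γ_S=0.333333; launch V₁=2·75/225=0.666667
k=0 src: V=0.6667
k=1 load: inc=0.666667, refl=0.666667·0.600000=0.4000; V=0.000000+0.666667+0.400000=1.0667
k=2 src: inc=0.400000, refl=0.400000·0.333333=0.1333; V=0.666667+0.400000+0.133333=1.2000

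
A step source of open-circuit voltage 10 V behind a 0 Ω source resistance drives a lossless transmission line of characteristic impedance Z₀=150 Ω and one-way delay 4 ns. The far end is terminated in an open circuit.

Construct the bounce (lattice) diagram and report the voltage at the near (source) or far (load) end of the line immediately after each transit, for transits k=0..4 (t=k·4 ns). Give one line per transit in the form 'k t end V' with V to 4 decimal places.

0 0 source 10.0000
1 4 load 20.0000
2 8 source 10.0000
3 12 load 0.0000
4 16 source 10.0000

Γ_L=1.000000, Γ_S=-1.000000; launch V₁=10·150/150=10.000000
k=0 src: V=10.0000
k=1 load: inc=10.000000, refl=10.000000·1.000000=10.0000; V=0.000000+10.000000+10.000000=20.0000
k=2 src: inc=10.000000, refl=10.000000·-1.000000=-10.0000; V=10.000000+10.000000+-10.000000=10.0000
k=3 load: inc=-10.000000, refl=-10.000000·1.000000=-10.0000; V=20.000000+-10.000000+-10.000000=0.0000
k=4 src: inc=-10.000000, refl=-10.000000·-1.000000=10.0000; V=10.000000+-10.000000+10.000000=10.0000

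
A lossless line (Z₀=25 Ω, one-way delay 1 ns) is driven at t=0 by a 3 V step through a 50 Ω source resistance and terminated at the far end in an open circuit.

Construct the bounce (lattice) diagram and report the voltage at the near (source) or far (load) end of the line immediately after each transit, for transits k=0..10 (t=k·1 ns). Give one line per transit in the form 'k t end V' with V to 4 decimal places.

0 0 source 1.0000
1 1 load 2.0000
2 2 source 2.3333
3 3 load 2.6667
4 4 source 2.7778
5 5 load 2.8889
6 6 source 2.9259
7 7 load 2.9630
8 8 source 2.9753
9 9 load 2.9877
10 10 source 2.9918

Γ_L=1.000000, Γ_S=0.333333; launch V₁=3·25/75=1.000000
k=0 src: V=1.0000
k=1 load: inc=1.000000, refl=1.000000·1.000000=1.0000; V=0.000000+1.000000+1.000000=2.0000
k=2 src: inc=1.000000, refl=1.000000·0.333333=0.3333; V=1.000000+1.000000+0.333333=2.3333
k=3 load: inc=0.333333, refl=0.333333·1.000000=0.3333; V=2.000000+0.333333+0.333333=2.6667
k=4 src: inc=0.333333, refl=0.333333·0.333333=0.1111; V=2.333333+0.333333+0.111111=2.7778
k=5 load: inc=0.111111, refl=0.111111·1.000000=0.1111; V=2.666667+0.111111+0.111111=2.8889
k=6 src: inc=0.111111, refl=0.111111·0.333333=0.0370; V=2.777778+0.111111+0.037037=2.9259
k=7 load: inc=0.037037, refl=0.037037·1.000000=0.0370; V=2.888889+0.037037+0.037037=2.9630
k=8 src: inc=0.037037, refl=0.037037·0.333333=0.0123; V=2.925926+0.037037+0.012346=2.9753
k=9 load: inc=0.012346, refl=0.012346·1.000000=0.0123; V=2.962963+0.012346+0.012346=2.9877
k=10 src: inc=0.012346, refl=0.012346·0.333333=0.0041; V=2.975309+0.012346+0.004115=2.9918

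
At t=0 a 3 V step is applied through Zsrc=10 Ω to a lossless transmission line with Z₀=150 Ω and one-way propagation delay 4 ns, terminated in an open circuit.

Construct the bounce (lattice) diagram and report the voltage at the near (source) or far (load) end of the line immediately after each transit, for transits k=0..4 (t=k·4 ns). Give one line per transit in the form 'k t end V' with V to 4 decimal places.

Γ_L=1.000000, Γ_S=-0.875000; launch V₁=3·150/160=2.812500
k=0 src: V=2.8125
k=1 load: inc=2.812500, refl=2.812500·1.000000=2.8125; V=0.000000+2.812500+2.812500=5.6250
k=2 src: inc=2.812500, refl=2.812500·-0.875000=-2.4609; V=2.812500+2.812500+-2.460938=3.1641
k=3 load: inc=-2.460938, refl=-2.460938·1.000000=-2.4609; V=5.625000+-2.460938+-2.460938=0.7031
k=4 src: inc=-2.460938, refl=-2.460938·-0.875000=2.1533; V=3.164062+-2.460938+2.153320=2.8564

0 0 source 2.8125
1 4 load 5.6250
2 8 source 3.1641
3 12 load 0.7031
4 16 source 2.8564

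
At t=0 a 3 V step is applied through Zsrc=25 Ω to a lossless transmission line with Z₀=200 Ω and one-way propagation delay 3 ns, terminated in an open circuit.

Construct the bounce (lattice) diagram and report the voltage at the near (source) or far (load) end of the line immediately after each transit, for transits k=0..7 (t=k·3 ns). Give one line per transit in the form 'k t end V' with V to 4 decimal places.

Γ_L=1.000000, Γ_S=-0.777778; launch V₁=3·200/225=2.666667
k=0 src: V=2.6667
k=1 load: inc=2.666667, refl=2.666667·1.000000=2.6667; V=0.000000+2.666667+2.666667=5.3333
k=2 src: inc=2.666667, refl=2.666667·-0.777778=-2.0741; V=2.666667+2.666667+-2.074074=3.2593
k=3 load: inc=-2.074074, refl=-2.074074·1.000000=-2.0741; V=5.333333+-2.074074+-2.074074=1.1852
k=4 src: inc=-2.074074, refl=-2.074074·-0.777778=1.6132; V=3.259259+-2.074074+1.613169=2.7984
k=5 load: inc=1.613169, refl=1.613169·1.000000=1.6132; V=1.185185+1.613169+1.613169=4.4115
k=6 src: inc=1.613169, refl=1.613169·-0.777778=-1.2547; V=2.798354+1.613169+-1.254687=3.1568
k=7 load: inc=-1.254687, refl=-1.254687·1.000000=-1.2547; V=4.411523+-1.254687+-1.254687=1.9021

0 0 source 2.6667
1 3 load 5.3333
2 6 source 3.2593
3 9 load 1.1852
4 12 source 2.7984
5 15 load 4.4115
6 18 source 3.1568
7 21 load 1.9021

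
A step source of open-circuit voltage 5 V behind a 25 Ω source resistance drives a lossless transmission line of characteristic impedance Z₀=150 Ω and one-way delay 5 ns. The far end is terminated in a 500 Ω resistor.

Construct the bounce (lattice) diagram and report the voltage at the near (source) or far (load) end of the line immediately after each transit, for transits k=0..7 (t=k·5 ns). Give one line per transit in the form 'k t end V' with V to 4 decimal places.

Γ_L=0.538462, Γ_S=-0.714286; launch V₁=5·150/175=4.285714
k=0 src: V=4.2857
k=1 load: inc=4.285714, refl=4.285714·0.538462=2.3077; V=0.000000+4.285714+2.307692=6.5934
k=2 src: inc=2.307692, refl=2.307692·-0.714286=-1.6484; V=4.285714+2.307692+-1.648352=4.9451
k=3 load: inc=-1.648352, refl=-1.648352·0.538462=-0.8876; V=6.593407+-1.648352+-0.887574=4.0575
k=4 src: inc=-0.887574, refl=-0.887574·-0.714286=0.6340; V=4.945055+-0.887574+0.633981=4.6915
k=5 load: inc=0.633981, refl=0.633981·0.538462=0.3414; V=4.057481+0.633981+0.341375=5.0328
k=6 src: inc=0.341375, refl=0.341375·-0.714286=-0.2438; V=4.691462+0.341375+-0.243839=4.7890
k=7 load: inc=-0.243839, refl=-0.243839·0.538462=-0.1313; V=5.032837+-0.243839+-0.131298=4.6577

0 0 source 4.2857
1 5 load 6.5934
2 10 source 4.9451
3 15 load 4.0575
4 20 source 4.6915
5 25 load 5.0328
6 30 source 4.7890
7 35 load 4.6577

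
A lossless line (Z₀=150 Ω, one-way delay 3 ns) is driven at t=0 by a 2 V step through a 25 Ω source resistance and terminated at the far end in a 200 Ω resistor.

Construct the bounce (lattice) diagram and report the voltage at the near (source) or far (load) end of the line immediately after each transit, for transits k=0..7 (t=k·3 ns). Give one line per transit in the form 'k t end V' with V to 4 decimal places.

0 0 source 1.7143
1 3 load 1.9592
2 6 source 1.7843
3 9 load 1.7593
4 12 source 1.7771
5 15 load 1.7797
6 18 source 1.7778
7 21 load 1.7776

Γ_L=0.142857, Γ_S=-0.714286; launch V₁=2·150/175=1.714286
k=0 src: V=1.7143
k=1 load: inc=1.714286, refl=1.714286·0.142857=0.2449; V=0.000000+1.714286+0.244898=1.9592
k=2 src: inc=0.244898, refl=0.244898·-0.714286=-0.1749; V=1.714286+0.244898+-0.174927=1.7843
k=3 load: inc=-0.174927, refl=-0.174927·0.142857=-0.0250; V=1.959184+-0.174927+-0.024990=1.7593
k=4 src: inc=-0.024990, refl=-0.024990·-0.714286=0.0178; V=1.784257+-0.024990+0.017850=1.7771
k=5 load: inc=0.017850, refl=0.017850·0.142857=0.0025; V=1.759267+0.017850+0.002550=1.7797
k=6 src: inc=0.002550, refl=0.002550·-0.714286=-0.0018; V=1.777117+0.002550+-0.001821=1.7778
k=7 load: inc=-0.001821, refl=-0.001821·0.142857=-0.0003; V=1.779667+-0.001821+-0.000260=1.7776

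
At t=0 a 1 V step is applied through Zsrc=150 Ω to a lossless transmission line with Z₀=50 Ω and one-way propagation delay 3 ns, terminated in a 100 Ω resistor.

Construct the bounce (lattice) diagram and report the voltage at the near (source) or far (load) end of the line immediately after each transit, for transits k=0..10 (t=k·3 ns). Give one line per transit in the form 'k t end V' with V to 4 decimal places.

0 0 source 0.2500
1 3 load 0.3333
2 6 source 0.3750
3 9 load 0.3889
4 12 source 0.3958
5 15 load 0.3981
6 18 source 0.3993
7 21 load 0.3997
8 24 source 0.3999
9 27 load 0.3999
10 30 source 0.4000

Γ_L=0.333333, Γ_S=0.500000; launch V₁=1·50/200=0.250000
k=0 src: V=0.2500
k=1 load: inc=0.250000, refl=0.250000·0.333333=0.0833; V=0.000000+0.250000+0.083333=0.3333
k=2 src: inc=0.083333, refl=0.083333·0.500000=0.0417; V=0.250000+0.083333+0.041667=0.3750
k=3 load: inc=0.041667, refl=0.041667·0.333333=0.0139; V=0.333333+0.041667+0.013889=0.3889
k=4 src: inc=0.013889, refl=0.013889·0.500000=0.0069; V=0.375000+0.013889+0.006944=0.3958
k=5 load: inc=0.006944, refl=0.006944·0.333333=0.0023; V=0.388889+0.006944+0.002315=0.3981
k=6 src: inc=0.002315, refl=0.002315·0.500000=0.0012; V=0.395833+0.002315+0.001157=0.3993
k=7 load: inc=0.001157, refl=0.001157·0.333333=0.0004; V=0.398148+0.001157+0.000386=0.3997
k=8 src: inc=0.000386, refl=0.000386·0.500000=0.0002; V=0.399306+0.000386+0.000193=0.3999
k=9 load: inc=0.000193, refl=0.000193·0.333333=0.0001; V=0.399691+0.000193+0.000064=0.3999
k=10 src: inc=0.000064, refl=0.000064·0.500000=0.0000; V=0.399884+0.000064+0.000032=0.4000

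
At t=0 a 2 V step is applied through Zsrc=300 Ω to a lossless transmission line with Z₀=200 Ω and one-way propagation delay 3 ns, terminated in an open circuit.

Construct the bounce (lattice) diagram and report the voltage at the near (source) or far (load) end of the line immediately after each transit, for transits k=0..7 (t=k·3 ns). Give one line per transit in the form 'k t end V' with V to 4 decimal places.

0 0 source 0.8000
1 3 load 1.6000
2 6 source 1.7600
3 9 load 1.9200
4 12 source 1.9520
5 15 load 1.9840
6 18 source 1.9904
7 21 load 1.9968

Γ_L=1.000000, Γ_S=0.200000; launch V₁=2·200/500=0.800000
k=0 src: V=0.8000
k=1 load: inc=0.800000, refl=0.800000·1.000000=0.8000; V=0.000000+0.800000+0.800000=1.6000
k=2 src: inc=0.800000, refl=0.800000·0.200000=0.1600; V=0.800000+0.800000+0.160000=1.7600
k=3 load: inc=0.160000, refl=0.160000·1.000000=0.1600; V=1.600000+0.160000+0.160000=1.9200
k=4 src: inc=0.160000, refl=0.160000·0.200000=0.0320; V=1.760000+0.160000+0.032000=1.9520
k=5 load: inc=0.032000, refl=0.032000·1.000000=0.0320; V=1.920000+0.032000+0.032000=1.9840
k=6 src: inc=0.032000, refl=0.032000·0.200000=0.0064; V=1.952000+0.032000+0.006400=1.9904
k=7 load: inc=0.006400, refl=0.006400·1.000000=0.0064; V=1.984000+0.006400+0.006400=1.9968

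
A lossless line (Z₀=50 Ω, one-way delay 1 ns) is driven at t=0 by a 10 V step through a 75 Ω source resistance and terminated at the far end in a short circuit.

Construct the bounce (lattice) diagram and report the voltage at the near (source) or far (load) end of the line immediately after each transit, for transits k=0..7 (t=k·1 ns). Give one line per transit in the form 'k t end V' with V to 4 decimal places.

0 0 source 4.0000
1 1 load 0.0000
2 2 source -0.8000
3 3 load 0.0000
4 4 source 0.1600
5 5 load 0.0000
6 6 source -0.0320
7 7 load 0.0000

Γ_L=-1.000000, Γ_S=0.200000; launch V₁=10·50/125=4.000000
k=0 src: V=4.0000
k=1 load: inc=4.000000, refl=4.000000·-1.000000=-4.0000; V=0.000000+4.000000+-4.000000=0.0000
k=2 src: inc=-4.000000, refl=-4.000000·0.200000=-0.8000; V=4.000000+-4.000000+-0.800000=-0.8000
k=3 load: inc=-0.800000, refl=-0.800000·-1.000000=0.8000; V=0.000000+-0.800000+0.800000=0.0000
k=4 src: inc=0.800000, refl=0.800000·0.200000=0.1600; V=-0.800000+0.800000+0.160000=0.1600
k=5 load: inc=0.160000, refl=0.160000·-1.000000=-0.1600; V=0.000000+0.160000+-0.160000=0.0000
k=6 src: inc=-0.160000, refl=-0.160000·0.200000=-0.0320; V=0.160000+-0.160000+-0.032000=-0.0320
k=7 load: inc=-0.032000, refl=-0.032000·-1.000000=0.0320; V=0.000000+-0.032000+0.032000=0.0000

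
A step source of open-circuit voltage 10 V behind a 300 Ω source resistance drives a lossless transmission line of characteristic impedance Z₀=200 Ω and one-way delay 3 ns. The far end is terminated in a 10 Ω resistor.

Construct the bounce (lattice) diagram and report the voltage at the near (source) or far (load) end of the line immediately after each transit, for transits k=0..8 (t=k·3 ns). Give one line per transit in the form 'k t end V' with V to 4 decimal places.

0 0 source 4.0000
1 3 load 0.3810
2 6 source -0.3429
3 9 load 0.3120
4 12 source 0.4430
5 15 load 0.3245
6 18 source 0.3008
7 21 load 0.3222
8 24 source 0.3265

Γ_L=-0.904762, Γ_S=0.200000; launch V₁=10·200/500=4.000000
k=0 src: V=4.0000
k=1 load: inc=4.000000, refl=4.000000·-0.904762=-3.6190; V=0.000000+4.000000+-3.619048=0.3810
k=2 src: inc=-3.619048, refl=-3.619048·0.200000=-0.7238; V=4.000000+-3.619048+-0.723810=-0.3429
k=3 load: inc=-0.723810, refl=-0.723810·-0.904762=0.6549; V=0.380952+-0.723810+0.654875=0.3120
k=4 src: inc=0.654875, refl=0.654875·0.200000=0.1310; V=-0.342857+0.654875+0.130975=0.4430
k=5 load: inc=0.130975, refl=0.130975·-0.904762=-0.1185; V=0.312018+0.130975+-0.118501=0.3245
k=6 src: inc=-0.118501, refl=-0.118501·0.200000=-0.0237; V=0.442993+-0.118501+-0.023700=0.3008
k=7 load: inc=-0.023700, refl=-0.023700·-0.904762=0.0214; V=0.324492+-0.023700+0.021443=0.3222
k=8 src: inc=0.021443, refl=0.021443·0.200000=0.0043; V=0.300792+0.021443+0.004289=0.3265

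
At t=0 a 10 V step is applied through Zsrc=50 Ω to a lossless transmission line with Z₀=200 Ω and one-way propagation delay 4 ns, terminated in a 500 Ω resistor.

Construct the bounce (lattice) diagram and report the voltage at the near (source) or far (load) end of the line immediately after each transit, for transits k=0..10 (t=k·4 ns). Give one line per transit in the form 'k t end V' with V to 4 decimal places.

Γ_L=0.428571, Γ_S=-0.600000; launch V₁=10·200/250=8.000000
k=0 src: V=8.0000
k=1 load: inc=8.000000, refl=8.000000·0.428571=3.4286; V=0.000000+8.000000+3.428571=11.4286
k=2 src: inc=3.428571, refl=3.428571·-0.600000=-2.0571; V=8.000000+3.428571+-2.057143=9.3714
k=3 load: inc=-2.057143, refl=-2.057143·0.428571=-0.8816; V=11.428571+-2.057143+-0.881633=8.4898
k=4 src: inc=-0.881633, refl=-0.881633·-0.600000=0.5290; V=9.371429+-0.881633+0.528980=9.0188
k=5 load: inc=0.528980, refl=0.528980·0.428571=0.2267; V=8.489796+0.528980+0.226706=9.2455
k=6 src: inc=0.226706, refl=0.226706·-0.600000=-0.1360; V=9.018776+0.226706+-0.136023=9.1095
k=7 load: inc=-0.136023, refl=-0.136023·0.428571=-0.0583; V=9.245481+-0.136023+-0.058296=9.0512
k=8 src: inc=-0.058296, refl=-0.058296·-0.600000=0.0350; V=9.109458+-0.058296+0.034977=9.0861
k=9 load: inc=0.034977, refl=0.034977·0.428571=0.0150; V=9.051162+0.034977+0.014990=9.1011
k=10 src: inc=0.014990, refl=0.014990·-0.600000=-0.0090; V=9.086139+0.014990+-0.008994=9.0921

0 0 source 8.0000
1 4 load 11.4286
2 8 source 9.3714
3 12 load 8.4898
4 16 source 9.0188
5 20 load 9.2455
6 24 source 9.1095
7 28 load 9.0512
8 32 source 9.0861
9 36 load 9.1011
10 40 source 9.0921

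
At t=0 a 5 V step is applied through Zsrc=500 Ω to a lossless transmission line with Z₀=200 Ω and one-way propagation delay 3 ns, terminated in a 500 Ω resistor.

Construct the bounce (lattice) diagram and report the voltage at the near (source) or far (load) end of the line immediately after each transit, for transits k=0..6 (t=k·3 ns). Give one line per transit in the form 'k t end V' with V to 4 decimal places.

0 0 source 1.4286
1 3 load 2.0408
2 6 source 2.3032
3 9 load 2.4157
4 12 source 2.4639
5 15 load 2.4845
6 18 source 2.4934

Γ_L=0.428571, Γ_S=0.428571; launch V₁=5·200/700=1.428571
k=0 src: V=1.4286
k=1 load: inc=1.428571, refl=1.428571·0.428571=0.6122; V=0.000000+1.428571+0.612245=2.0408
k=2 src: inc=0.612245, refl=0.612245·0.428571=0.2624; V=1.428571+0.612245+0.262391=2.3032
k=3 load: inc=0.262391, refl=0.262391·0.428571=0.1125; V=2.040816+0.262391+0.112453=2.4157
k=4 src: inc=0.112453, refl=0.112453·0.428571=0.0482; V=2.303207+0.112453+0.048194=2.4639
k=5 load: inc=0.048194, refl=0.048194·0.428571=0.0207; V=2.415660+0.048194+0.020655=2.4845
k=6 src: inc=0.020655, refl=0.020655·0.428571=0.0089; V=2.463854+0.020655+0.008852=2.4934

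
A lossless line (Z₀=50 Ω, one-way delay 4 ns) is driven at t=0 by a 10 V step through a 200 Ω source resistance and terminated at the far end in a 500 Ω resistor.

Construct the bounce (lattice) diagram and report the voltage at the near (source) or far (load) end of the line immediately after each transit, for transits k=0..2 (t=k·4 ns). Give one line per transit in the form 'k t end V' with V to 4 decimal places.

0 0 source 2.0000
1 4 load 3.6364
2 8 source 4.6182

Γ_L=0.818182, Γ_S=0.600000; launch V₁=10·50/250=2.000000
k=0 src: V=2.0000
k=1 load: inc=2.000000, refl=2.000000·0.818182=1.6364; V=0.000000+2.000000+1.636364=3.6364
k=2 src: inc=1.636364, refl=1.636364·0.600000=0.9818; V=2.000000+1.636364+0.981818=4.6182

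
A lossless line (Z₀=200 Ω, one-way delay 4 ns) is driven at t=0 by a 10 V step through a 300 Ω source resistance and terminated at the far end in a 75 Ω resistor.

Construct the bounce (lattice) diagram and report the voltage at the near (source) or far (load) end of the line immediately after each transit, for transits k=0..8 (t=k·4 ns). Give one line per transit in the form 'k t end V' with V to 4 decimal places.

0 0 source 4.0000
1 4 load 2.1818
2 8 source 1.8182
3 12 load 1.9835
4 16 source 2.0165
5 20 load 2.0015
6 24 source 1.9985
7 28 load 1.9999
8 32 source 2.0001

Γ_L=-0.454545, Γ_S=0.200000; launch V₁=10·200/500=4.000000
k=0 src: V=4.0000
k=1 load: inc=4.000000, refl=4.000000·-0.454545=-1.8182; V=0.000000+4.000000+-1.818182=2.1818
k=2 src: inc=-1.818182, refl=-1.818182·0.200000=-0.3636; V=4.000000+-1.818182+-0.363636=1.8182
k=3 load: inc=-0.363636, refl=-0.363636·-0.454545=0.1653; V=2.181818+-0.363636+0.165289=1.9835
k=4 src: inc=0.165289, refl=0.165289·0.200000=0.0331; V=1.818182+0.165289+0.033058=2.0165
k=5 load: inc=0.033058, refl=0.033058·-0.454545=-0.0150; V=1.983471+0.033058+-0.015026=2.0015
k=6 src: inc=-0.015026, refl=-0.015026·0.200000=-0.0030; V=2.016529+-0.015026+-0.003005=1.9985
k=7 load: inc=-0.003005, refl=-0.003005·-0.454545=0.0014; V=2.001503+-0.003005+0.001366=1.9999
k=8 src: inc=0.001366, refl=0.001366·0.200000=0.0003; V=1.998497+0.001366+0.000273=2.0001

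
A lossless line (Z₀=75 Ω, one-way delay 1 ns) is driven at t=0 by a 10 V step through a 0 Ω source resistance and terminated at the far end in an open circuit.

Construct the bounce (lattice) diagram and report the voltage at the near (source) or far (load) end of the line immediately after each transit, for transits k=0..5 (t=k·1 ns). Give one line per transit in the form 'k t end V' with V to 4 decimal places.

Γ_L=1.000000, Γ_S=-1.000000; launch V₁=10·75/75=10.000000
k=0 src: V=10.0000
k=1 load: inc=10.000000, refl=10.000000·1.000000=10.0000; V=0.000000+10.000000+10.000000=20.0000
k=2 src: inc=10.000000, refl=10.000000·-1.000000=-10.0000; V=10.000000+10.000000+-10.000000=10.0000
k=3 load: inc=-10.000000, refl=-10.000000·1.000000=-10.0000; V=20.000000+-10.000000+-10.000000=0.0000
k=4 src: inc=-10.000000, refl=-10.000000·-1.000000=10.0000; V=10.000000+-10.000000+10.000000=10.0000
k=5 load: inc=10.000000, refl=10.000000·1.000000=10.0000; V=0.000000+10.000000+10.000000=20.0000

0 0 source 10.0000
1 1 load 20.0000
2 2 source 10.0000
3 3 load 0.0000
4 4 source 10.0000
5 5 load 20.0000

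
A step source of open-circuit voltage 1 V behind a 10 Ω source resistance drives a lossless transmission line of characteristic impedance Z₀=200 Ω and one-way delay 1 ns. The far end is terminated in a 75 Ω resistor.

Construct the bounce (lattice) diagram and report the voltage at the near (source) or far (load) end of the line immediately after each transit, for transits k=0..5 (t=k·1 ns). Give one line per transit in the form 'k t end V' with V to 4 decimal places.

0 0 source 0.9524
1 1 load 0.5195
2 2 source 0.9112
3 3 load 0.7331
4 4 source 0.8942
5 5 load 0.8210

Γ_L=-0.454545, Γ_S=-0.904762; launch V₁=1·200/210=0.952381
k=0 src: V=0.9524
k=1 load: inc=0.952381, refl=0.952381·-0.454545=-0.4329; V=0.000000+0.952381+-0.432900=0.5195
k=2 src: inc=-0.432900, refl=-0.432900·-0.904762=0.3917; V=0.952381+-0.432900+0.391672=0.9112
k=3 load: inc=0.391672, refl=0.391672·-0.454545=-0.1780; V=0.519481+0.391672+-0.178033=0.7331
k=4 src: inc=-0.178033, refl=-0.178033·-0.904762=0.1611; V=0.911152+-0.178033+0.161077=0.8942
k=5 load: inc=0.161077, refl=0.161077·-0.454545=-0.0732; V=0.733120+0.161077+-0.073217=0.8210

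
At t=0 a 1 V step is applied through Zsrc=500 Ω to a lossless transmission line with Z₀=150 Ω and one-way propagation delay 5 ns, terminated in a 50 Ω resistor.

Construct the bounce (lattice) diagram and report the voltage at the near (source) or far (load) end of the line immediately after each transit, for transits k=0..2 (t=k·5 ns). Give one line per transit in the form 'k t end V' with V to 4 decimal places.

Γ_L=-0.500000, Γ_S=0.538462; launch V₁=1·150/650=0.230769
k=0 src: V=0.2308
k=1 load: inc=0.230769, refl=0.230769·-0.500000=-0.1154; V=0.000000+0.230769+-0.115385=0.1154
k=2 src: inc=-0.115385, refl=-0.115385·0.538462=-0.0621; V=0.230769+-0.115385+-0.062130=0.0533

0 0 source 0.2308
1 5 load 0.1154
2 10 source 0.0533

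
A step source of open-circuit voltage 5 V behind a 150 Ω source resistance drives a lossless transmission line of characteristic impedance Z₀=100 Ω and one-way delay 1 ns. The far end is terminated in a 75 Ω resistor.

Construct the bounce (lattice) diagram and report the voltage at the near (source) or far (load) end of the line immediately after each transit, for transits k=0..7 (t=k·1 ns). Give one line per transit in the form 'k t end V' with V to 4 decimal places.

Γ_L=-0.142857, Γ_S=0.200000; launch V₁=5·100/250=2.000000
k=0 src: V=2.0000
k=1 load: inc=2.000000, refl=2.000000·-0.142857=-0.2857; V=0.000000+2.000000+-0.285714=1.7143
k=2 src: inc=-0.285714, refl=-0.285714·0.200000=-0.0571; V=2.000000+-0.285714+-0.057143=1.6571
k=3 load: inc=-0.057143, refl=-0.057143·-0.142857=0.0082; V=1.714286+-0.057143+0.008163=1.6653
k=4 src: inc=0.008163, refl=0.008163·0.200000=0.0016; V=1.657143+0.008163+0.001633=1.6669
k=5 load: inc=0.001633, refl=0.001633·-0.142857=-0.0002; V=1.665306+0.001633+-0.000233=1.6667
k=6 src: inc=-0.000233, refl=-0.000233·0.200000=-0.0000; V=1.666939+-0.000233+-0.000047=1.6667
k=7 load: inc=-0.000047, refl=-0.000047·-0.142857=0.0000; V=1.666706+-0.000047+0.000007=1.6667

0 0 source 2.0000
1 1 load 1.7143
2 2 source 1.6571
3 3 load 1.6653
4 4 source 1.6669
5 5 load 1.6667
6 6 source 1.6667
7 7 load 1.6667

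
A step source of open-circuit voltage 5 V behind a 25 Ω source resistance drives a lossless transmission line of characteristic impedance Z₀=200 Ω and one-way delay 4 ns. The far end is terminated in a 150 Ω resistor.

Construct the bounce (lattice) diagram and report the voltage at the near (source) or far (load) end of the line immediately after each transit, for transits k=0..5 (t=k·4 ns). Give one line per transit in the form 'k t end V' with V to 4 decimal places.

0 0 source 4.4444
1 4 load 3.8095
2 8 source 4.3034
3 12 load 4.2328
4 16 source 4.2877
5 20 load 4.2798

Γ_L=-0.142857, Γ_S=-0.777778; launch V₁=5·200/225=4.444444
k=0 src: V=4.4444
k=1 load: inc=4.444444, refl=4.444444·-0.142857=-0.6349; V=0.000000+4.444444+-0.634921=3.8095
k=2 src: inc=-0.634921, refl=-0.634921·-0.777778=0.4938; V=4.444444+-0.634921+0.493827=4.3034
k=3 load: inc=0.493827, refl=0.493827·-0.142857=-0.0705; V=3.809524+0.493827+-0.070547=4.2328
k=4 src: inc=-0.070547, refl=-0.070547·-0.777778=0.0549; V=4.303351+-0.070547+0.054870=4.2877
k=5 load: inc=0.054870, refl=0.054870·-0.142857=-0.0078; V=4.232804+0.054870+-0.007839=4.2798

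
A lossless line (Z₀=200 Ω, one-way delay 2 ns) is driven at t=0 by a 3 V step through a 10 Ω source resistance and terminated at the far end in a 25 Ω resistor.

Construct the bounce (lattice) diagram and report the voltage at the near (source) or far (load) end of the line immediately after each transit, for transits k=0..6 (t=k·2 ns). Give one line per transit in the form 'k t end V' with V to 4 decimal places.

Γ_L=-0.777778, Γ_S=-0.904762; launch V₁=3·200/210=2.857143
k=0 src: V=2.8571
k=1 load: inc=2.857143, refl=2.857143·-0.777778=-2.2222; V=0.000000+2.857143+-2.222222=0.6349
k=2 src: inc=-2.222222, refl=-2.222222·-0.904762=2.0106; V=2.857143+-2.222222+2.010582=2.6455
k=3 load: inc=2.010582, refl=2.010582·-0.777778=-1.5638; V=0.634921+2.010582+-1.563786=1.0817
k=4 src: inc=-1.563786, refl=-1.563786·-0.904762=1.4149; V=2.645503+-1.563786+1.414854=2.4966
k=5 load: inc=1.414854, refl=1.414854·-0.777778=-1.1004; V=1.081717+1.414854+-1.100442=1.3961
k=6 src: inc=-1.100442, refl=-1.100442·-0.904762=0.9956; V=2.496571+-1.100442+0.995638=2.3918

0 0 source 2.8571
1 2 load 0.6349
2 4 source 2.6455
3 6 load 1.0817
4 8 source 2.4966
5 10 load 1.3961
6 12 source 2.3918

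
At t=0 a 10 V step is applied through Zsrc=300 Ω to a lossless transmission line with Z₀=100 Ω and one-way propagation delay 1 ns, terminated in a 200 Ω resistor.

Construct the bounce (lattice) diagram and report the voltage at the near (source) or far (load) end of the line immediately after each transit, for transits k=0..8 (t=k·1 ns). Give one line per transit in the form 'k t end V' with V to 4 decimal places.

0 0 source 2.5000
1 1 load 3.3333
2 2 source 3.7500
3 3 load 3.8889
4 4 source 3.9583
5 5 load 3.9815
6 6 source 3.9931
7 7 load 3.9969
8 8 source 3.9988

Γ_L=0.333333, Γ_S=0.500000; launch V₁=10·100/400=2.500000
k=0 src: V=2.5000
k=1 load: inc=2.500000, refl=2.500000·0.333333=0.8333; V=0.000000+2.500000+0.833333=3.3333
k=2 src: inc=0.833333, refl=0.833333·0.500000=0.4167; V=2.500000+0.833333+0.416667=3.7500
k=3 load: inc=0.416667, refl=0.416667·0.333333=0.1389; V=3.333333+0.416667+0.138889=3.8889
k=4 src: inc=0.138889, refl=0.138889·0.500000=0.0694; V=3.750000+0.138889+0.069444=3.9583
k=5 load: inc=0.069444, refl=0.069444·0.333333=0.0231; V=3.888889+0.069444+0.023148=3.9815
k=6 src: inc=0.023148, refl=0.023148·0.500000=0.0116; V=3.958333+0.023148+0.011574=3.9931
k=7 load: inc=0.011574, refl=0.011574·0.333333=0.0039; V=3.981481+0.011574+0.003858=3.9969
k=8 src: inc=0.003858, refl=0.003858·0.500000=0.0019; V=3.993056+0.003858+0.001929=3.9988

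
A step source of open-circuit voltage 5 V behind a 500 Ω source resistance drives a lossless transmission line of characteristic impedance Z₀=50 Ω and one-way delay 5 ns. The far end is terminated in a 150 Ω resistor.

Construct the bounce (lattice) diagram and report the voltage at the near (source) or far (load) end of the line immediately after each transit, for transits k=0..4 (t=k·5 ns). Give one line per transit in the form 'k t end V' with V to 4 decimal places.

0 0 source 0.4545
1 5 load 0.6818
2 10 source 0.8678
3 15 load 0.9607
4 20 source 1.0368

Γ_L=0.500000, Γ_S=0.818182; launch V₁=5·50/550=0.454545
k=0 src: V=0.4545
k=1 load: inc=0.454545, refl=0.454545·0.500000=0.2273; V=0.000000+0.454545+0.227273=0.6818
k=2 src: inc=0.227273, refl=0.227273·0.818182=0.1860; V=0.454545+0.227273+0.185950=0.8678
k=3 load: inc=0.185950, refl=0.185950·0.500000=0.0930; V=0.681818+0.185950+0.092975=0.9607
k=4 src: inc=0.092975, refl=0.092975·0.818182=0.0761; V=0.867769+0.092975+0.076071=1.0368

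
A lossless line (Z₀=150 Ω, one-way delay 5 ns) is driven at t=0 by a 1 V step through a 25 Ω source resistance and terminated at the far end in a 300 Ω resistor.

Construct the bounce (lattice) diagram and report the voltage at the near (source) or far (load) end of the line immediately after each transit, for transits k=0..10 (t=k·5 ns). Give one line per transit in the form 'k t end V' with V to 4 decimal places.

Γ_L=0.333333, Γ_S=-0.714286; launch V₁=1·150/175=0.857143
k=0 src: V=0.8571
k=1 load: inc=0.857143, refl=0.857143·0.333333=0.2857; V=0.000000+0.857143+0.285714=1.1429
k=2 src: inc=0.285714, refl=0.285714·-0.714286=-0.2041; V=0.857143+0.285714+-0.204082=0.9388
k=3 load: inc=-0.204082, refl=-0.204082·0.333333=-0.0680; V=1.142857+-0.204082+-0.068027=0.8707
k=4 src: inc=-0.068027, refl=-0.068027·-0.714286=0.0486; V=0.938776+-0.068027+0.048591=0.9193
k=5 load: inc=0.048591, refl=0.048591·0.333333=0.0162; V=0.870748+0.048591+0.016197=0.9355
k=6 src: inc=0.016197, refl=0.016197·-0.714286=-0.0116; V=0.919339+0.016197+-0.011569=0.9240
k=7 load: inc=-0.011569, refl=-0.011569·0.333333=-0.0039; V=0.935536+-0.011569+-0.003856=0.9201
k=8 src: inc=-0.003856, refl=-0.003856·-0.714286=0.0028; V=0.923967+-0.003856+0.002755=0.9229
k=9 load: inc=0.002755, refl=0.002755·0.333333=0.0009; V=0.920110+0.002755+0.000918=0.9238
k=10 src: inc=0.000918, refl=0.000918·-0.714286=-0.0007; V=0.922865+0.000918+-0.000656=0.9231

0 0 source 0.8571
1 5 load 1.1429
2 10 source 0.9388
3 15 load 0.8707
4 20 source 0.9193
5 25 load 0.9355
6 30 source 0.9240
7 35 load 0.9201
8 40 source 0.9229
9 45 load 0.9238
10 50 source 0.9231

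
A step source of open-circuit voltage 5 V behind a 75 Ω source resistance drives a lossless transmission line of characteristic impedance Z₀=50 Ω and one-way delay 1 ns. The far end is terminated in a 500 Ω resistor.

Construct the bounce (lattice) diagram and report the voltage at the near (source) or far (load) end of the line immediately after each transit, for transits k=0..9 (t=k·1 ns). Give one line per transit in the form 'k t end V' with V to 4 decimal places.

Γ_L=0.818182, Γ_S=0.200000; launch V₁=5·50/125=2.000000
k=0 src: V=2.0000
k=1 load: inc=2.000000, refl=2.000000·0.818182=1.6364; V=0.000000+2.000000+1.636364=3.6364
k=2 src: inc=1.636364, refl=1.636364·0.200000=0.3273; V=2.000000+1.636364+0.327273=3.9636
k=3 load: inc=0.327273, refl=0.327273·0.818182=0.2678; V=3.636364+0.327273+0.267769=4.2314
k=4 src: inc=0.267769, refl=0.267769·0.200000=0.0536; V=3.963636+0.267769+0.053554=4.2850
k=5 load: inc=0.053554, refl=0.053554·0.818182=0.0438; V=4.231405+0.053554+0.043817=4.3288
k=6 src: inc=0.043817, refl=0.043817·0.200000=0.0088; V=4.284959+0.043817+0.008763=4.3375
k=7 load: inc=0.008763, refl=0.008763·0.818182=0.0072; V=4.328775+0.008763+0.007170=4.3447
k=8 src: inc=0.007170, refl=0.007170·0.200000=0.0014; V=4.337539+0.007170+0.001434=4.3461
k=9 load: inc=0.001434, refl=0.001434·0.818182=0.0012; V=4.344709+0.001434+0.001173=4.3473

0 0 source 2.0000
1 1 load 3.6364
2 2 source 3.9636
3 3 load 4.2314
4 4 source 4.2850
5 5 load 4.3288
6 6 source 4.3375
7 7 load 4.3447
8 8 source 4.3461
9 9 load 4.3473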